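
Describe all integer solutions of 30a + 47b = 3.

Step 1: Compute gcd(30, 47) = 1.
Since 1 divides 3, solutions exist.

Step 2: Find a particular solution using extended Euclidean algorithm.
We get a₀ = 33, b₀ = -21.
Check: 30*33 + 47*-21 = 3 = 3 ✓

Step 3: Write the general solution.
a = 33 + (47/1)t = 33 + 47t
b = -21 - (30/1)t = -21 - 30t
for any integer t.

a = 33 + 47t, b = -21 - 30t for integer t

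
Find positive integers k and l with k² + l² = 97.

We need to find integers k, l > 0 such that k² + l² = 97.
Trying k = 4: l² = 97 - 4² = 97 - 16 = 81
l = 9
Check: 4² + 9² = 16 + 81 = 97 ✓

97 = 4² + 9²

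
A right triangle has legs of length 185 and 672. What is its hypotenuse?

c² = a² + b² = 185² + 672² = 34225 + 451584 = 485809
c = 697

697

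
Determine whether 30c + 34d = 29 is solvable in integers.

Step 1: Compute gcd(30, 34).
gcd(30, 34) = 2

Step 2: Check divisibility.
Does 2 divide 29? 29 = 2 x 14 + 1, so no.

By the theorem on linear Diophantine equations, 30c + 34d = 29 has integer solutions if and only if gcd(30, 34) divides 29. Since 2 does not divide 29, no solutions exist.

No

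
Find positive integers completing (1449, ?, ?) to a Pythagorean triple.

We need the other leg and hypotenuse such that 1449² + x² = c².
Take x = 1568, c = 2135: 1449² + 1568² = 2099601 + 2458624 = 4558225 = 2135² ✓
Triple: (1449, 1568, 2135)

(1449, 1568, 2135)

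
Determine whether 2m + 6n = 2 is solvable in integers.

Step 1: Compute gcd(2, 6).
gcd(2, 6) = 2

Step 2: Check divisibility.
Does 2 divide 2? 2 = 2 x 1, so yes.

By the theorem on linear Diophantine equations, 2m + 6n = 2 has integer solutions if and only if gcd(2, 6) divides 2. Since 2 | 2, solutions exist.

Yes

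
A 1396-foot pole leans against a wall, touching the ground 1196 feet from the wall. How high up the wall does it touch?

The ladder, wall, and ground form a right triangle with hypotenuse 1396 and one leg 1196.
By the Pythagorean theorem: h² = 1396² - 1196² = 1948816 - 1430416 = 518400
h = √518400 = 720 feet

720 feet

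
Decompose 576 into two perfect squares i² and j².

No pair of positive integers i, j satisfies i² + j² = 576.

No solution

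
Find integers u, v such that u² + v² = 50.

We need to find integers u, v > 0 such that u² + v² = 50.
Trying u = 1: v² = 50 - 1² = 50 - 1 = 49
v = 7
Check: 1² + 7² = 1 + 49 = 50 ✓

50 = 1² + 7²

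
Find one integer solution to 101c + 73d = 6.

Step 1: Check solvability.
gcd(101, 73) = 1
Since 1 divides 6, solutions exist.

Step 2: Apply extended Euclidean algorithm to find gcd.
We find integers such that 101*x0 + 73*y0 = 1

Step 3: Scale the particular solution.
Multiply by 6/1 = 6:
c = -78, d = 108

Step 4: Verify.
101*(-78) + 73*(108) = 6 = 6 ✓

c = -78, d = 108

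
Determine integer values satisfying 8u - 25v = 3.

Step 1: Check solvability.
gcd(8, 25) = 1
Since 1 divides 3, solutions exist.

Step 2: Apply extended Euclidean algorithm to find gcd.
We find integers such that 8*x0 + 25*y0 = 1

Step 3: Scale the particular solution.
Multiply by 3/1 = 3:
u = -9, v = -3

Step 4: Verify.
8*(-9) - 25*(-3) = 3 = 3 ✓

u = -9, v = -3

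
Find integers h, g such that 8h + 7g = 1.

Step 1: Check solvability.
gcd(8, 7) = 1
Since 1 divides 1, solutions exist.

Step 2: Apply extended Euclidean algorithm to find gcd.
We find integers such that 8*x0 + 7*y0 = 1

Step 3: Scale the particular solution.
Multiply by 1/1 = 1:
h = 1, g = -1

Step 4: Verify.
8*(1) + 7*(-1) = 1 = 1 ✓

h = 1, g = -1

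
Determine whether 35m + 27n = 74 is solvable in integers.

Step 1: Compute gcd(35, 27).
gcd(35, 27) = 1

Step 2: Check divisibility.
Does 1 divide 74? 74 = 1 x 74, so yes.

By the theorem on linear Diophantine equations, 35m + 27n = 74 has integer solutions if and only if gcd(35, 27) divides 74. Since 1 | 74, solutions exist.

Yes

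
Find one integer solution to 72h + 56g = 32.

Step 1: Check solvability.
gcd(72, 56) = 8
Since 8 divides 32, solutions exist.

Step 2: Apply extended Euclidean algorithm to find gcd.
We find integers such that 72*x0 + 56*y0 = 8

Step 3: Scale the particular solution.
Multiply by 32/8 = 4:
h = -12, g = 16

Step 4: Verify.
72*(-12) + 56*(16) = 32 = 32 ✓

h = -12, g = 16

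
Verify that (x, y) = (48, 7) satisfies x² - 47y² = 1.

Compute x² = 48² = 2304
Compute 47y² = 47·7² = 47·49 = 2303
x² - 47y² = 2304 - 2303 = 1
Since this equals 1, (48, 7) is a solution.

Yes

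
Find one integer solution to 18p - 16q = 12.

Step 1: Check solvability.
gcd(18, 16) = 2
Since 2 divides 12, solutions exist.

Step 2: Apply extended Euclidean algorithm to find gcd.
We find integers such that 18*x0 + 16*y0 = 2

Step 3: Scale the particular solution.
Multiply by 12/2 = 6:
p = 6, q = 6

Step 4: Verify.
18*(6) - 16*(6) = 12 = 12 ✓

p = 6, q = 6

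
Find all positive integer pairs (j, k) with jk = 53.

The positive divisors of 53 are: 1, 53.
Each divisor d gives the pair (d, 53/d):
(1, 53), (53, 1)

(1, 53), (53, 1)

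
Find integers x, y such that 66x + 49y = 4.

Step 1: Check solvability.
gcd(66, 49) = 1
Since 1 divides 4, solutions exist.

Step 2: Apply extended Euclidean algorithm to find gcd.
We find integers such that 66*x0 + 49*y0 = 1

Step 3: Scale the particular solution.
Multiply by 4/1 = 4:
x = -92, y = 124

Step 4: Verify.
66*(-92) + 49*(124) = 4 = 4 ✓

x = -92, y = 124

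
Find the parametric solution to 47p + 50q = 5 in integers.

Step 1: Compute gcd(47, 50) = 1.
Since 1 divides 5, solutions exist.

Step 2: Find a particular solution using extended Euclidean algorithm.
We get p₀ = -85, q₀ = 80.
Check: 47*-85 + 50*80 = 5 = 5 ✓

Step 3: Write the general solution.
p = -85 + (50/1)t = -85 + 50t
q = 80 - (47/1)t = 80 - 47t
for any integer t.

p = -85 + 50t, q = 80 - 47t for integer t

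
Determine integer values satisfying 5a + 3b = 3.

Step 1: Check solvability.
gcd(5, 3) = 1
Since 1 divides 3, solutions exist.

Step 2: Apply extended Euclidean algorithm to find gcd.
We find integers such that 5*x0 + 3*y0 = 1

Step 3: Scale the particular solution.
Multiply by 3/1 = 3:
a = -3, b = 6

Step 4: Verify.
5*(-3) + 3*(6) = 3 = 3 ✓

a = -3, b = 6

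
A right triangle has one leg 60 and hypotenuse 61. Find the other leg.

a² = c² - b² = 3721 - 3600 = 121
a = 11

11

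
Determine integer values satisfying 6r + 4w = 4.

Step 1: Check solvability.
gcd(6, 4) = 2
Since 2 divides 4, solutions exist.

Step 2: Apply extended Euclidean algorithm to find gcd.
We find integers such that 6*x0 + 4*y0 = 2

Step 3: Scale the particular solution.
Multiply by 4/2 = 2:
r = 2, w = -2

Step 4: Verify.
6*(2) + 4*(-2) = 4 = 4 ✓

r = 2, w = -2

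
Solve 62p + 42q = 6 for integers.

Step 1: Check solvability.
gcd(62, 42) = 2
Since 2 divides 6, solutions exist.

Step 2: Apply extended Euclidean algorithm to find gcd.
We find integers such that 62*x0 + 42*y0 = 2

Step 3: Scale the particular solution.
Multiply by 6/2 = 3:
p = -6, q = 9

Step 4: Verify.
62*(-6) + 42*(9) = 6 = 6 ✓

p = -6, q = 9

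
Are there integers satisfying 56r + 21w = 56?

Step 1: Compute gcd(56, 21).
gcd(56, 21) = 7

Step 2: Check divisibility.
Does 7 divide 56? 56 = 7 x 8, so yes.

By the theorem on linear Diophantine equations, 56r + 21w = 56 has integer solutions if and only if gcd(56, 21) divides 56. Since 7 | 56, solutions exist.

Yes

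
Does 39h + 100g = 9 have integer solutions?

Step 1: Compute gcd(39, 100).
gcd(39, 100) = 1

Step 2: Check divisibility.
Does 1 divide 9? 9 = 1 x 9, so yes.

By the theorem on linear Diophantine equations, 39h + 100g = 9 has integer solutions if and only if gcd(39, 100) divides 9. Since 1 | 9, solutions exist.

Yes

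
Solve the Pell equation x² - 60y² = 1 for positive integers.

We seek the smallest positive integers (x, y) with x² - 60y² = 1, i.e., x² = 60y² + 1.
Try successive y values:
y = 1: x² = 60·1² + 1 = 61, not a perfect square
y = 2: x² = 60·2² + 1 = 241, not a perfect square
y = 3: x² = 60·3² + 1 = 541, not a perfect square
... continuing the search (or via continued fractions) ...
y = 4: x² = 60·4² + 1 = 961, x = 31 ✓

Verify: 31² - 60·4² = 961 - 960 = 1 ✓

x = 31, y = 4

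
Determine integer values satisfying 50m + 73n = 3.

Step 1: Check solvability.
gcd(50, 73) = 1
Since 1 divides 3, solutions exist.

Step 2: Apply extended Euclidean algorithm to find gcd.
We find integers such that 50*x0 + 73*y0 = 1

Step 3: Scale the particular solution.
Multiply by 3/1 = 3:
m = 57, n = -39

Step 4: Verify.
50*(57) + 73*(-39) = 3 = 3 ✓

m = 57, n = -39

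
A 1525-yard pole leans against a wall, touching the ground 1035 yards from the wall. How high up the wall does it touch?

The ladder, wall, and ground form a right triangle with hypotenuse 1525 and one leg 1035.
By the Pythagorean theorem: h² = 1525² - 1035² = 2325625 - 1071225 = 1254400
h = √1254400 = 1120 yards

1120 yards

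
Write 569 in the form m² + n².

We need to find integers m, n > 0 such that m² + n² = 569.
Trying m = 13: n² = 569 - 13² = 569 - 169 = 400
n = 20
Check: 13² + 20² = 169 + 400 = 569 ✓

569 = 13² + 20²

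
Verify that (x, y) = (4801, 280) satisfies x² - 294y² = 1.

Compute x² = 4801² = 23049601
Compute 294y² = 294·280² = 294·78400 = 23049600
x² - 294y² = 23049601 - 23049600 = 1
Since this equals 1, (4801, 280) is a solution.

Yes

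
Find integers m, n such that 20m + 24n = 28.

Step 1: Check solvability.
gcd(20, 24) = 4
Since 4 divides 28, solutions exist.

Step 2: Apply extended Euclidean algorithm to find gcd.
We find integers such that 20*x0 + 24*y0 = 4

Step 3: Scale the particular solution.
Multiply by 28/4 = 7:
m = -7, n = 7

Step 4: Verify.
20*(-7) + 24*(7) = 28 = 28 ✓

m = -7, n = 7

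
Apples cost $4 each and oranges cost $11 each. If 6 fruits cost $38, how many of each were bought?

Let a = apples, o = oranges.
a + o = 6
4a + 11o = 38
Substitute o = 6 - a:
4a + 11(6 - a) = 38
(4 - 11)a = 38 - 66
-7a = -28
a = 4, o = 6 - 4 = 2

Apples: 4, Oranges: 2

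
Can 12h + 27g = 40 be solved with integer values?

Step 1: Compute gcd(12, 27).
gcd(12, 27) = 3

Step 2: Check divisibility.
Does 3 divide 40? 40 = 3 x 13 + 1, so no.

By the theorem on linear Diophantine equations, 12h + 27g = 40 has integer solutions if and only if gcd(12, 27) divides 40. Since 3 does not divide 40, no solutions exist.

No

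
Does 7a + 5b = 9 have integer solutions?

Step 1: Compute gcd(7, 5).
gcd(7, 5) = 1

Step 2: Check divisibility.
Does 1 divide 9? 9 = 1 x 9, so yes.

By the theorem on linear Diophantine equations, 7a + 5b = 9 has integer solutions if and only if gcd(7, 5) divides 9. Since 1 | 9, solutions exist.

Yes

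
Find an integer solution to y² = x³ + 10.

Try small integer x values and check whether x³ + 10 is a perfect square.
x = -1: x³ + 10 = -1³ + 10 = -1 + 10 = 9
Is 9 a perfect square? 3² = 9 ✓
So (x, y) = (-1, 3) is a solution.

x = -1, y = 3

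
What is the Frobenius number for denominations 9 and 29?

For two coprime denominations a and b, the Frobenius number (largest value not representable as a non-negative combination) is ab - a - b.
Here gcd(9, 29) = 1, so they are coprime.
F(9, 29) = 9·29 - 9 - 29 = 261 - 38 = 223

223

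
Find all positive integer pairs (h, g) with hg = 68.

The positive divisors of 68 are: 1, 2, 4, 17, 34, 68.
Each divisor d gives the pair (d, 68/d):
(1, 68), (2, 34), (4, 17), (17, 4), (34, 2), (68, 1)

(1, 68), (2, 34), (4, 17), (17, 4), (34, 2), (68, 1)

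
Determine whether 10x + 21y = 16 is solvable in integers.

Step 1: Compute gcd(10, 21).
gcd(10, 21) = 1

Step 2: Check divisibility.
Does 1 divide 16? 16 = 1 x 16, so yes.

By the theorem on linear Diophantine equations, 10x + 21y = 16 has integer solutions if and only if gcd(10, 21) divides 16. Since 1 | 16, solutions exist.

Yes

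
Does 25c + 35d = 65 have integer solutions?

Step 1: Compute gcd(25, 35).
gcd(25, 35) = 5

Step 2: Check divisibility.
Does 5 divide 65? 65 = 5 x 13, so yes.

By the theorem on linear Diophantine equations, 25c + 35d = 65 has integer solutions if and only if gcd(25, 35) divides 65. Since 5 | 65, solutions exist.

Yes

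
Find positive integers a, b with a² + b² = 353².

We need a² + b² = 353² = 124609.
Trying: 225² + 272² = 50625 + 73984 = 124609 ✓

(225, 272, 353)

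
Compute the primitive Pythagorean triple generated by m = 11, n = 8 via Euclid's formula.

a = m² - n² = 121 - 64 = 57
b = 2mn = 2·11·8 = 176
c = m² + n² = 121 + 64 = 185
Verify: 57² + 176² = 3249 + 30976 = 34225 = 185² ✓

(57, 176, 185)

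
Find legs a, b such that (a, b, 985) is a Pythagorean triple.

We need a² + b² = 985² = 970225.
Trying: 975² + 140² = 950625 + 19600 = 970225 ✓

(975, 140, 985)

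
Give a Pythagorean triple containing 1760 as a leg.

We need the other leg and hypotenuse such that 1760² + x² = c².
Take x = 168, c = 1768: 1760² + 168² = 3097600 + 28224 = 3125824 = 1768² ✓
Triple: (168, 1760, 1768)

(168, 1760, 1768)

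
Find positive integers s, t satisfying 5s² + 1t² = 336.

Try small values of s and check whether (336 - 5s²)/1 is a perfect square.
s = 8: 5·8² = 320, so 1t² = 336 - 320 = 16, giving t² = 16, t = 4.
Check: 5·8² + 1·4² = 320 + 16 = 336 ✓

s = 8, t = 4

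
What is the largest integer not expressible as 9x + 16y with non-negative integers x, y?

For two coprime denominations a and b, the Frobenius number (largest value not representable as a non-negative combination) is ab - a - b.
Here gcd(9, 16) = 1, so they are coprime.
F(9, 16) = 9·16 - 9 - 16 = 144 - 25 = 119

119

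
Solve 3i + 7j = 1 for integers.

Step 1: Check solvability.
gcd(3, 7) = 1
Since 1 divides 1, solutions exist.

Step 2: Apply extended Euclidean algorithm to find gcd.
We find integers such that 3*x0 + 7*y0 = 1

Step 3: Scale the particular solution.
Multiply by 1/1 = 1:
i = -2, j = 1

Step 4: Verify.
3*(-2) + 7*(1) = 1 = 1 ✓

i = -2, j = 1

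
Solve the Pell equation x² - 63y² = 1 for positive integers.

We seek the smallest positive integers (x, y) with x² - 63y² = 1, i.e., x² = 63y² + 1.
Try successive y values:
y = 1: x² = 63·1² + 1 = 64, x = 8 ✓

Verify: 8² - 63·1² = 64 - 63 = 1 ✓

x = 8, y = 1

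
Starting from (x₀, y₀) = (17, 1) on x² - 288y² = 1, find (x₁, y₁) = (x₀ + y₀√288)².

Solutions to x² - Dy² = 1 are generated by powers of (x₀ + y₀√D).
The next solution satisfies x₁ + y₁√288 = (x₀ + y₀√288)², giving:
x₁ = x₀² + 288y₀² = 17² + 288·1² = 289 + 288 = 577
y₁ = 2x₀y₀ = 2·17·1 = 34

Verify: 577² - 288·34² = 332929 - 332928 = 1 ✓

x = 577, y = 34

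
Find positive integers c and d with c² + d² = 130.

We need to find integers c, d > 0 such that c² + d² = 130.
Trying c = 3: d² = 130 - 3² = 130 - 9 = 121
d = 11
Check: 3² + 11² = 9 + 121 = 130 ✓

130 = 3² + 11²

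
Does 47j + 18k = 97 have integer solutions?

Step 1: Compute gcd(47, 18).
gcd(47, 18) = 1

Step 2: Check divisibility.
Does 1 divide 97? 97 = 1 x 97, so yes.

By the theorem on linear Diophantine equations, 47j + 18k = 97 has integer solutions if and only if gcd(47, 18) divides 97. Since 1 | 97, solutions exist.

Yes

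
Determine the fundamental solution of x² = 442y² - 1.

We need x² = 442y² - 1. Try successive y:
y = 1: x² = 442·1² - 1 = 441 = 21² ✓
Check: 21² - 442·1² = 441 - 442 = -1 ✓

x = 21, y = 1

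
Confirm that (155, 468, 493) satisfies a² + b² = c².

Compute a² + b² = 155² + 468² = 24025 + 219024 = 243049
Compute c² = 493² = 243049
Since 243049 = 243049, confirmed.

Yes, it is a Pythagorean triple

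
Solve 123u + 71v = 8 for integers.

Step 1: Check solvability.
gcd(123, 71) = 1
Since 1 divides 8, solutions exist.

Step 2: Apply extended Euclidean algorithm to find gcd.
We find integers such that 123*x0 + 71*y0 = 1

Step 3: Scale the particular solution.
Multiply by 8/1 = 8:
u = -120, v = 208

Step 4: Verify.
123*(-120) + 71*(208) = 8 = 8 ✓

u = -120, v = 208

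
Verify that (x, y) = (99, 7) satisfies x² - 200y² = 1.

Compute x² = 99² = 9801
Compute 200y² = 200·7² = 200·49 = 9800
x² - 200y² = 9801 - 9800 = 1
Since this equals 1, (99, 7) is a solution.

Yes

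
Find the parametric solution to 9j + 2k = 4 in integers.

Step 1: Compute gcd(9, 2) = 1.
Since 1 divides 4, solutions exist.

Step 2: Find a particular solution using extended Euclidean algorithm.
We get j₀ = 4, k₀ = -16.
Check: 9*4 + 2*-16 = 4 = 4 ✓

Step 3: Write the general solution.
j = 4 + (2/1)t = 4 + 2t
k = -16 - (9/1)t = -16 - 9t
for any integer t.

j = 4 + 2t, k = -16 - 9t for integer t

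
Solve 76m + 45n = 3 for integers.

Step 1: Check solvability.
gcd(76, 45) = 1
Since 1 divides 3, solutions exist.

Step 2: Apply extended Euclidean algorithm to find gcd.
We find integers such that 76*x0 + 45*y0 = 1

Step 3: Scale the particular solution.
Multiply by 3/1 = 3:
m = 48, n = -81

Step 4: Verify.
76*(48) + 45*(-81) = 3 = 3 ✓

m = 48, n = -81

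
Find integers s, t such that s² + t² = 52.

We need to find integers s, t > 0 such that s² + t² = 52.
Trying s = 4: t² = 52 - 4² = 52 - 16 = 36
t = 6
Check: 4² + 6² = 16 + 36 = 52 ✓

52 = 4² + 6²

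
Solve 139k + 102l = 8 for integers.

Step 1: Check solvability.
gcd(139, 102) = 1
Since 1 divides 8, solutions exist.

Step 2: Apply extended Euclidean algorithm to find gcd.
We find integers such that 139*x0 + 102*y0 = 1

Step 3: Scale the particular solution.
Multiply by 8/1 = 8:
k = -88, l = 120

Step 4: Verify.
139*(-88) + 102*(120) = 8 = 8 ✓

k = -88, l = 120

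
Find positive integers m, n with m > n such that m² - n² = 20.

Factor: m² - n² = (m+n)(m-n) = 20.
We need two factors of 20 with the same parity.
Use m+n = 10 and m-n = 2 (product 10·2 = 20).
Adding: 2m = 12, so m = 6.
Subtracting: 2n = 8, so n = 4.
Check: 6² - 4² = 36 - 16 = 20 ✓

m = 6, n = 4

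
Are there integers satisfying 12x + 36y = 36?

Step 1: Compute gcd(12, 36).
gcd(12, 36) = 12

Step 2: Check divisibility.
Does 12 divide 36? 36 = 12 x 3, so yes.

By the theorem on linear Diophantine equations, 12x + 36y = 36 has integer solutions if and only if gcd(12, 36) divides 36. Since 12 | 36, solutions exist.

Yes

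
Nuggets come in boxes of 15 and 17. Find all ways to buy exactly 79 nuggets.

We need non-negative integers (x, y) with 15x + 17y = 79.
For each x in 0..5, check if 79 - 15x is a non-negative multiple of 17.
x = 3: 17y = 34, y = 2 ✓

(3 boxes of 15, 2 boxes of 17)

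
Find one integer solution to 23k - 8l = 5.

Step 1: Check solvability.
gcd(23, 8) = 1
Since 1 divides 5, solutions exist.

Step 2: Apply extended Euclidean algorithm to find gcd.
We find integers such that 23*x0 + 8*y0 = 1

Step 3: Scale the particular solution.
Multiply by 5/1 = 5:
k = -5, l = -15

Step 4: Verify.
23*(-5) - 8*(-15) = 5 = 5 ✓

k = -5, l = -15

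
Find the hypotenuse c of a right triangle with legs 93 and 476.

c² = a² + b² = 93² + 476² = 8649 + 226576 = 235225
c = 485

485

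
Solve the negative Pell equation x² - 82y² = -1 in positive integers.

We need x² = 82y² - 1. Try successive y:
y = 1: x² = 82·1² - 1 = 81 = 9² ✓
Check: 9² - 82·1² = 81 - 82 = -1 ✓

x = 9, y = 1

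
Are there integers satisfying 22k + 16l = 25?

Step 1: Compute gcd(22, 16).
gcd(22, 16) = 2

Step 2: Check divisibility.
Does 2 divide 25? 25 = 2 x 12 + 1, so no.

By the theorem on linear Diophantine equations, 22k + 16l = 25 has integer solutions if and only if gcd(22, 16) divides 25. Since 2 does not divide 25, no solutions exist.

No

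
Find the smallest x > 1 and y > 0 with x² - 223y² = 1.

We seek the smallest positive integers (x, y) with x² - 223y² = 1, i.e., x² = 223y² + 1.
Try successive y values:
y = 1: x² = 223·1² + 1 = 224, not a perfect square
y = 2: x² = 223·2² + 1 = 893, not a perfect square
y = 3: x² = 223·3² + 1 = 2008, not a perfect square
... continuing the search (or via continued fractions) ...
y = 15: x² = 223·15² + 1 = 50176, x = 224 ✓

Verify: 224² - 223·15² = 50176 - 50175 = 1 ✓

x = 224, y = 15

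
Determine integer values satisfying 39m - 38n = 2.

Step 1: Check solvability.
gcd(39, 38) = 1
Since 1 divides 2, solutions exist.

Step 2: Apply extended Euclidean algorithm to find gcd.
We find integers such that 39*x0 + 38*y0 = 1

Step 3: Scale the particular solution.
Multiply by 2/1 = 2:
m = 2, n = 2

Step 4: Verify.
39*(2) - 38*(2) = 2 = 2 ✓

m = 2, n = 2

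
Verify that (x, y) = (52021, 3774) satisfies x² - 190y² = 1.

Compute x² = 52021² = 2706184441
Compute 190y² = 190·3774² = 190·14243076 = 2706184440
x² - 190y² = 2706184441 - 2706184440 = 1
Since this equals 1, (52021, 3774) is a solution.

Yes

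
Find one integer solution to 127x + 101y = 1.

Step 1: Check solvability.
gcd(127, 101) = 1
Since 1 divides 1, solutions exist.

Step 2: Apply extended Euclidean algorithm to find gcd.
We find integers such that 127*x0 + 101*y0 = 1

Step 3: Scale the particular solution.
Multiply by 1/1 = 1:
x = 35, y = -44

Step 4: Verify.
127*(35) + 101*(-44) = 1 = 1 ✓

x = 35, y = -44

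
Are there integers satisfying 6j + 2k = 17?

Step 1: Compute gcd(6, 2).
gcd(6, 2) = 2

Step 2: Check divisibility.
Does 2 divide 17? 17 = 2 x 8 + 1, so no.

By the theorem on linear Diophantine equations, 6j + 2k = 17 has integer solutions if and only if gcd(6, 2) divides 17. Since 2 does not divide 17, no solutions exist.

No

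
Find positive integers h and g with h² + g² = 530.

We need to find integers h, g > 0 such that h² + g² = 530.
Trying h = 1: g² = 530 - 1² = 530 - 1 = 529
g = 23
Check: 1² + 23² = 1 + 529 = 530 ✓

530 = 1² + 23²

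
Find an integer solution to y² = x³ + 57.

Try small integer x values and check whether x³ + 57 is a perfect square.
x = 4: x³ + 57 = 4³ + 57 = 64 + 57 = 121
Is 121 a perfect square? 11² = 121 ✓
So (x, y) = (4, -11) is a solution.

x = 4, y = -11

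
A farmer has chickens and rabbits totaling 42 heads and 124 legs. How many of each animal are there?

Let c = chickens, r = rabbits.
Heads: c + r = 42
Legs: 2c + 4r = 124
From the first equation, c = 42 - r. Substitute:
2(42 - r) + 4r = 124
84 + 2r = 124
r = (124 - 84)/2 = 20
c = 42 - 20 = 22

Chickens: 22, Rabbits: 20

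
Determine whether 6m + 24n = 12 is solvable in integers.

Step 1: Compute gcd(6, 24).
gcd(6, 24) = 6

Step 2: Check divisibility.
Does 6 divide 12? 12 = 6 x 2, so yes.

By the theorem on linear Diophantine equations, 6m + 24n = 12 has integer solutions if and only if gcd(6, 24) divides 12. Since 6 | 12, solutions exist.

Yes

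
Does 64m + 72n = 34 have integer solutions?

Step 1: Compute gcd(64, 72).
gcd(64, 72) = 8

Step 2: Check divisibility.
Does 8 divide 34? 34 = 8 x 4 + 2, so no.

By the theorem on linear Diophantine equations, 64m + 72n = 34 has integer solutions if and only if gcd(64, 72) divides 34. Since 8 does not divide 34, no solutions exist.

No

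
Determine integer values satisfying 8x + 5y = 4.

Step 1: Check solvability.
gcd(8, 5) = 1
Since 1 divides 4, solutions exist.

Step 2: Apply extended Euclidean algorithm to find gcd.
We find integers such that 8*x0 + 5*y0 = 1

Step 3: Scale the particular solution.
Multiply by 4/1 = 4:
x = 8, y = -12

Step 4: Verify.
8*(8) + 5*(-12) = 4 = 4 ✓

x = 8, y = -12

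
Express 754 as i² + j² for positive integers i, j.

We need to find integers i, j > 0 such that i² + j² = 754.
Trying i = 5: j² = 754 - 5² = 754 - 25 = 729
j = 27
Check: 5² + 27² = 25 + 729 = 754 ✓

754 = 5² + 27²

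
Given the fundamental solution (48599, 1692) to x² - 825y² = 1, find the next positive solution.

Solutions to x² - Dy² = 1 are generated by powers of (x₀ + y₀√D).
The next solution satisfies x₁ + y₁√825 = (x₀ + y₀√825)², giving:
x₁ = x₀² + 825y₀² = 48599² + 825·1692² = 2361862801 + 2361862800 = 4723725601
y₁ = 2x₀y₀ = 2·48599·1692 = 164459016

Verify: 4723725601² - 825·164459016² = 22313583553542811201 - 22313583553542811200 = 1 ✓

x = 4723725601, y = 164459016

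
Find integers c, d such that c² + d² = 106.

We need to find integers c, d > 0 such that c² + d² = 106.
Trying c = 5: d² = 106 - 5² = 106 - 25 = 81
d = 9
Check: 5² + 9² = 25 + 81 = 106 ✓

106 = 5² + 9²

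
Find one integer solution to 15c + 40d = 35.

Step 1: Check solvability.
gcd(15, 40) = 5
Since 5 divides 35, solutions exist.

Step 2: Apply extended Euclidean algorithm to find gcd.
We find integers such that 15*x0 + 40*y0 = 5

Step 3: Scale the particular solution.
Multiply by 35/5 = 7:
c = 21, d = -7

Step 4: Verify.
15*(21) + 40*(-7) = 35 = 35 ✓

c = 21, d = -7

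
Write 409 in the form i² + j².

We need to find integers i, j > 0 such that i² + j² = 409.
Trying i = 3: j² = 409 - 3² = 409 - 9 = 400
j = 20
Check: 3² + 20² = 9 + 400 = 409 ✓

409 = 3² + 20²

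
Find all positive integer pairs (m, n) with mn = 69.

The positive divisors of 69 are: 1, 3, 23, 69.
Each divisor d gives the pair (d, 69/d):
(1, 69), (3, 23), (23, 3), (69, 1)

(1, 69), (3, 23), (23, 3), (69, 1)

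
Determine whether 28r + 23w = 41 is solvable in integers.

Step 1: Compute gcd(28, 23).
gcd(28, 23) = 1

Step 2: Check divisibility.
Does 1 divide 41? 41 = 1 x 41, so yes.

By the theorem on linear Diophantine equations, 28r + 23w = 41 has integer solutions if and only if gcd(28, 23) divides 41. Since 1 | 41, solutions exist.

Yes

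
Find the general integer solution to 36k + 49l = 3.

Step 1: Compute gcd(36, 49) = 1.
Since 1 divides 3, solutions exist.

Step 2: Find a particular solution using extended Euclidean algorithm.
We get k₀ = 45, l₀ = -33.
Check: 36*45 + 49*-33 = 3 = 3 ✓

Step 3: Write the general solution.
k = 45 + (49/1)t = 45 + 49t
l = -33 - (36/1)t = -33 - 36t
for any integer t.

k = 45 + 49t, l = -33 - 36t for integer t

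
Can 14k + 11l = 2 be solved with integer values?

Step 1: Compute gcd(14, 11).
gcd(14, 11) = 1

Step 2: Check divisibility.
Does 1 divide 2? 2 = 1 x 2, so yes.

By the theorem on linear Diophantine equations, 14k + 11l = 2 has integer solutions if and only if gcd(14, 11) divides 2. Since 1 | 2, solutions exist.

Yes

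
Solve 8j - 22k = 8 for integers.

Step 1: Check solvability.
gcd(8, 22) = 2
Since 2 divides 8, solutions exist.

Step 2: Apply extended Euclidean algorithm to find gcd.
We find integers such that 8*x0 + 22*y0 = 2

Step 3: Scale the particular solution.
Multiply by 8/2 = 4:
j = 12, k = 4

Step 4: Verify.
8*(12) - 22*(4) = 8 = 8 ✓

j = 12, k = 4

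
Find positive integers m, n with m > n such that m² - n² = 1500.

Factor: m² - n² = (m+n)(m-n) = 1500.
We need two factors of 1500 with the same parity.
Use m+n = 750 and m-n = 2 (product 750·2 = 1500).
Adding: 2m = 752, so m = 376.
Subtracting: 2n = 748, so n = 374.
Check: 376² - 374² = 141376 - 139876 = 1500 ✓

m = 376, n = 374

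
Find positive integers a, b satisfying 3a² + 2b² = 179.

Try small values of a and check whether (179 - 3a²)/2 is a perfect square.
a = 7: 3·7² = 147, so 2b² = 179 - 147 = 32, giving b² = 16, b = 4.
Check: 3·7² + 2·4² = 147 + 32 = 179 ✓

a = 7, b = 4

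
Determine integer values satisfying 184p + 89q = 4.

Step 1: Check solvability.
gcd(184, 89) = 1
Since 1 divides 4, solutions exist.

Step 2: Apply extended Euclidean algorithm to find gcd.
We find integers such that 184*x0 + 89*y0 = 1

Step 3: Scale the particular solution.
Multiply by 4/1 = 4:
p = 60, q = -124

Step 4: Verify.
184*(60) + 89*(-124) = 4 = 4 ✓

p = 60, q = -124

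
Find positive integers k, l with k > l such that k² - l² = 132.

Factor: k² - l² = (k+l)(k-l) = 132.
We need two factors of 132 with the same parity.
Use k+l = 66 and k-l = 2 (product 66·2 = 132).
Adding: 2k = 68, so k = 34.
Subtracting: 2l = 64, so l = 32.
Check: 34² - 32² = 1156 - 1024 = 132 ✓

k = 34, l = 32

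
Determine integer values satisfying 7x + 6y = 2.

Step 1: Check solvability.
gcd(7, 6) = 1
Since 1 divides 2, solutions exist.

Step 2: Apply extended Euclidean algorithm to find gcd.
We find integers such that 7*x0 + 6*y0 = 1

Step 3: Scale the particular solution.
Multiply by 2/1 = 2:
x = 2, y = -2

Step 4: Verify.
7*(2) + 6*(-2) = 2 = 2 ✓

x = 2, y = -2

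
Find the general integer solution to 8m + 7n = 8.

Step 1: Compute gcd(8, 7) = 1.
Since 1 divides 8, solutions exist.

Step 2: Find a particular solution using extended Euclidean algorithm.
We get m₀ = 8, n₀ = -8.
Check: 8*8 + 7*-8 = 8 = 8 ✓

Step 3: Write the general solution.
m = 8 + (7/1)t = 8 + 7t
n = -8 - (8/1)t = -8 - 8t
for any integer t.

m = 8 + 7t, n = -8 - 8t for integer t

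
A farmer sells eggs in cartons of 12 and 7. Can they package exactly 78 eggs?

We need non-negative a, b with 12a + 7b = 78.
gcd(12, 7) = 1 divides 78.
Try a = 3: 7b = 78 - 36 = 42, so b = 6.
One way: 3 cartons of 12 and 6 cartons of 7.

Yes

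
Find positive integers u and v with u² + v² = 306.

We need to find integers u, v > 0 such that u² + v² = 306.
Trying u = 9: v² = 306 - 9² = 306 - 81 = 225
v = 15
Check: 9² + 15² = 81 + 225 = 306 ✓

306 = 9² + 15²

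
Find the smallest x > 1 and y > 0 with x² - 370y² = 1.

We seek the smallest positive integers (x, y) with x² - 370y² = 1, i.e., x² = 370y² + 1.
Try successive y values:
y = 1: x² = 370·1² + 1 = 371, not a perfect square
y = 2: x² = 370·2² + 1 = 1481, not a perfect square
y = 3: x² = 370·3² + 1 = 3331, not a perfect square
... continuing the search (or via continued fractions) ...
y = 11118: x² = 370·11118² + 1 = 45735671881, x = 213859 ✓

Verify: 213859² - 370·11118² = 45735671881 - 45735671880 = 1 ✓

x = 213859, y = 11118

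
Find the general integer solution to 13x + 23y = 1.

Step 1: Compute gcd(13, 23) = 1.
Since 1 divides 1, solutions exist.

Step 2: Find a particular solution using extended Euclidean algorithm.
We get x₀ = -7, y₀ = 4.
Check: 13*-7 + 23*4 = 1 = 1 ✓

Step 3: Write the general solution.
x = -7 + (23/1)t = -7 + 23t
y = 4 - (13/1)t = 4 - 13t
for any integer t.

x = -7 + 23t, y = 4 - 13t for integer t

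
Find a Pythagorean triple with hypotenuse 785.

We need a² + b² = 785² = 616225.
Trying: 783² + 56² = 613089 + 3136 = 616225 ✓

(783, 56, 785)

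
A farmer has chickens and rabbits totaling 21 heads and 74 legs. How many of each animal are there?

Let c = chickens, r = rabbits.
Heads: c + r = 21
Legs: 2c + 4r = 74
From the first equation, c = 21 - r. Substitute:
2(21 - r) + 4r = 74
42 + 2r = 74
r = (74 - 42)/2 = 16
c = 21 - 16 = 5

Chickens: 5, Rabbits: 16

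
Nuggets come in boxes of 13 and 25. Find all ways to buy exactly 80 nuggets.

We need non-negative integers (x, y) with 13x + 25y = 80.
For each x in 0..6, check if 80 - 13x is a non-negative multiple of 25.
No x yields an integer y ≥ 0.

No solution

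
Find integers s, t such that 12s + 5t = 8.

Step 1: Check solvability.
gcd(12, 5) = 1
Since 1 divides 8, solutions exist.

Step 2: Apply extended Euclidean algorithm to find gcd.
We find integers such that 12*x0 + 5*y0 = 1

Step 3: Scale the particular solution.
Multiply by 8/1 = 8:
s = -16, t = 40

Step 4: Verify.
12*(-16) + 5*(40) = 8 = 8 ✓

s = -16, t = 40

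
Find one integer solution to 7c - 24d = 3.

Step 1: Check solvability.
gcd(7, 24) = 1
Since 1 divides 3, solutions exist.

Step 2: Apply extended Euclidean algorithm to find gcd.
We find integers such that 7*x0 + 24*y0 = 1

Step 3: Scale the particular solution.
Multiply by 3/1 = 3:
c = 21, d = 6

Step 4: Verify.
7*(21) - 24*(6) = 3 = 3 ✓

c = 21, d = 6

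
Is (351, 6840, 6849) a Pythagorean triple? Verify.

Compute a² + b² = 351² + 6840² = 123201 + 46785600 = 46908801
Compute c² = 6849² = 46908801
Since 46908801 = 46908801, confirmed.

Yes, it is a Pythagorean triple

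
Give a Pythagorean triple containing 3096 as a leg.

We need the other leg and hypotenuse such that 3096² + x² = c².
Take x = 7072, c = 7720: 3096² + 7072² = 9585216 + 50013184 = 59598400 = 7720² ✓
Triple: (3096, 7072, 7720)

(3096, 7072, 7720)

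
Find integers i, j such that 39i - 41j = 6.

Step 1: Check solvability.
gcd(39, 41) = 1
Since 1 divides 6, solutions exist.

Step 2: Apply extended Euclidean algorithm to find gcd.
We find integers such that 39*x0 + 41*y0 = 1

Step 3: Scale the particular solution.
Multiply by 6/1 = 6:
i = 120, j = 114

Step 4: Verify.
39*(120) - 41*(114) = 6 = 6 ✓

i = 120, j = 114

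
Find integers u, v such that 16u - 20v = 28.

Step 1: Check solvability.
gcd(16, 20) = 4
Since 4 divides 28, solutions exist.

Step 2: Apply extended Euclidean algorithm to find gcd.
We find integers such that 16*x0 + 20*y0 = 4

Step 3: Scale the particular solution.
Multiply by 28/4 = 7:
u = -7, v = -7

Step 4: Verify.
16*(-7) - 20*(-7) = 28 = 28 ✓

u = -7, v = -7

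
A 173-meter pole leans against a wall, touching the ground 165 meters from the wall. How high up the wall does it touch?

The ladder, wall, and ground form a right triangle with hypotenuse 173 and one leg 165.
By the Pythagorean theorem: h² = 173² - 165² = 29929 - 27225 = 2704
h = √2704 = 52 meters

52 meters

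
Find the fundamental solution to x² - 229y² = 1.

We seek the smallest positive integers (x, y) with x² - 229y² = 1, i.e., x² = 229y² + 1.
Try successive y values:
y = 1: x² = 229·1² + 1 = 230, not a perfect square
y = 2: x² = 229·2² + 1 = 917, not a perfect square
y = 3: x² = 229·3² + 1 = 2062, not a perfect square
... continuing the search (or via continued fractions) ...
y = 386460: x² = 229·386460² + 1 = 34201454936401, x = 5848201 ✓

Verify: 5848201² - 229·386460² = 34201454936401 - 34201454936400 = 1 ✓

x = 5848201, y = 386460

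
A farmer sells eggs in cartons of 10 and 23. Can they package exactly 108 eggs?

We need non-negative a, b with 10a + 23b = 108.
gcd(10, 23) = 1 divides 108, but no a in [0, 10] gives non-negative b.

No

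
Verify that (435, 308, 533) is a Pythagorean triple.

Compute a² + b² = 435² + 308² = 189225 + 94864 = 284089
Compute c² = 533² = 284089
Since 284089 = 284089, confirmed.

Yes, it is a Pythagorean triple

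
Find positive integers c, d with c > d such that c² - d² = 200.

Factor: c² - d² = (c+d)(c-d) = 200.
We need two factors of 200 with the same parity.
Use c+d = 100 and c-d = 2 (product 100·2 = 200).
Adding: 2c = 102, so c = 51.
Subtracting: 2d = 98, so d = 49.
Check: 51² - 49² = 2601 - 2401 = 200 ✓

c = 51, d = 49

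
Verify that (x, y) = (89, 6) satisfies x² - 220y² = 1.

Compute x² = 89² = 7921
Compute 220y² = 220·6² = 220·36 = 7920
x² - 220y² = 7921 - 7920 = 1
Since this equals 1, (89, 6) is a solution.

Yes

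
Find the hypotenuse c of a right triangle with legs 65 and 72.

c² = a² + b² = 65² + 72² = 4225 + 5184 = 9409
c = 97

97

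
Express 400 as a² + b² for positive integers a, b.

We need to find integers a, b > 0 such that a² + b² = 400.
Trying a = 12: b² = 400 - 12² = 400 - 144 = 256
b = 16
Check: 12² + 16² = 144 + 256 = 400 ✓

400 = 12² + 16²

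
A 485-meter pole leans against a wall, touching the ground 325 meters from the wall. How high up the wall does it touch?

The ladder, wall, and ground form a right triangle with hypotenuse 485 and one leg 325.
By the Pythagorean theorem: h² = 485² - 325² = 235225 - 105625 = 129600
h = √129600 = 360 meters

360 meters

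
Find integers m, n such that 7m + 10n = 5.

Step 1: Check solvability.
gcd(7, 10) = 1
Since 1 divides 5, solutions exist.

Step 2: Apply extended Euclidean algorithm to find gcd.
We find integers such that 7*x0 + 10*y0 = 1

Step 3: Scale the particular solution.
Multiply by 5/1 = 5:
m = 15, n = -10

Step 4: Verify.
7*(15) + 10*(-10) = 5 = 5 ✓

m = 15, n = -10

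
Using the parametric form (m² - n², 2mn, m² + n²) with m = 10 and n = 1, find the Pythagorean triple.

a = m² - n² = 100 - 1 = 99
b = 2mn = 2·10·1 = 20
c = m² + n² = 100 + 1 = 101
Verify: 99² + 20² = 9801 + 400 = 10201 = 101² ✓

(99, 20, 101)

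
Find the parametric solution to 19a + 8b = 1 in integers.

Step 1: Compute gcd(19, 8) = 1.
Since 1 divides 1, solutions exist.

Step 2: Find a particular solution using extended Euclidean algorithm.
We get a₀ = 3, b₀ = -7.
Check: 19*3 + 8*-7 = 1 = 1 ✓

Step 3: Write the general solution.
a = 3 + (8/1)t = 3 + 8t
b = -7 - (19/1)t = -7 - 19t
for any integer t.

a = 3 + 8t, b = -7 - 19t for integer t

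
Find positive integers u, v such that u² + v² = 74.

Search for u with 74 - u² a perfect square.
u = 5: 74 - 5² = 74 - 25 = 49 = 7² ✓
So u = 5, v = 7.

u = 5, v = 7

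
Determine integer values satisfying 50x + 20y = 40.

Step 1: Check solvability.
gcd(50, 20) = 10
Since 10 divides 40, solutions exist.

Step 2: Apply extended Euclidean algorithm to find gcd.
We find integers such that 50*x0 + 20*y0 = 10

Step 3: Scale the particular solution.
Multiply by 40/10 = 4:
x = 4, y = -8

Step 4: Verify.
50*(4) + 20*(-8) = 40 = 40 ✓

x = 4, y = -8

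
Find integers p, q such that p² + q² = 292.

We need to find integers p, q > 0 such that p² + q² = 292.
Trying p = 6: q² = 292 - 6² = 292 - 36 = 256
q = 16
Check: 6² + 16² = 36 + 256 = 292 ✓

292 = 6² + 16²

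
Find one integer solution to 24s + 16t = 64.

Step 1: Check solvability.
gcd(24, 16) = 8
Since 8 divides 64, solutions exist.

Step 2: Apply extended Euclidean algorithm to find gcd.
We find integers such that 24*x0 + 16*y0 = 8

Step 3: Scale the particular solution.
Multiply by 64/8 = 8:
s = 8, t = -8

Step 4: Verify.
24*(8) + 16*(-8) = 64 = 64 ✓

s = 8, t = -8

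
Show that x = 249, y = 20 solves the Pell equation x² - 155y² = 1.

Compute x² = 249² = 62001
Compute 155y² = 155·20² = 155·400 = 62000
x² - 155y² = 62001 - 62000 = 1
Since this equals 1, (249, 20) is a solution.

Yes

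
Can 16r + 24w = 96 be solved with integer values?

Step 1: Compute gcd(16, 24).
gcd(16, 24) = 8

Step 2: Check divisibility.
Does 8 divide 96? 96 = 8 x 12, so yes.

By the theorem on linear Diophantine equations, 16r + 24w = 96 has integer solutions if and only if gcd(16, 24) divides 96. Since 8 | 96, solutions exist.

Yes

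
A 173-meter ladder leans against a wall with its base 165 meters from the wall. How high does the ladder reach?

The ladder, wall, and ground form a right triangle with hypotenuse 173 and one leg 165.
By the Pythagorean theorem: h² = 173² - 165² = 29929 - 27225 = 2704
h = √2704 = 52 meters

52 meters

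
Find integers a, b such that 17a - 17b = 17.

Step 1: Check solvability.
gcd(17, 17) = 17
Since 17 divides 17, solutions exist.

Step 2: Apply extended Euclidean algorithm to find gcd.
We find integers such that 17*x0 + 17*y0 = 17

Step 3: Scale the particular solution.
Multiply by 17/17 = 1:
a = 0, b = -1

Step 4: Verify.
17*(0) - 17*(-1) = 17 = 17 ✓

a = 0, b = -1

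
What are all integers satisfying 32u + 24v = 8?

Step 1: Compute gcd(32, 24) = 8.
Since 8 divides 8, solutions exist.

Step 2: Find a particular solution using extended Euclidean algorithm.
We get u₀ = 1, v₀ = -1.
Check: 32*1 + 24*-1 = 8 = 8 ✓

Step 3: Write the general solution.
u = 1 + (24/8)t = 1 + 3t
v = -1 - (32/8)t = -1 - 4t
for any integer t.

u = 1 + 3t, v = -1 - 4t for integer t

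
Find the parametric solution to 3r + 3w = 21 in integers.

Step 1: Compute gcd(3, 3) = 3.
Since 3 divides 21, solutions exist.

Step 2: Find a particular solution using extended Euclidean algorithm.
We get r₀ = 0, w₀ = 7.
Check: 3*0 + 3*7 = 21 = 21 ✓

Step 3: Write the general solution.
r = 0 + (3/3)t = 0 + 1t
w = 7 - (3/3)t = 7 - 1t
for any integer t.

r = 0 + 1t, w = 7 - 1t for integer t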